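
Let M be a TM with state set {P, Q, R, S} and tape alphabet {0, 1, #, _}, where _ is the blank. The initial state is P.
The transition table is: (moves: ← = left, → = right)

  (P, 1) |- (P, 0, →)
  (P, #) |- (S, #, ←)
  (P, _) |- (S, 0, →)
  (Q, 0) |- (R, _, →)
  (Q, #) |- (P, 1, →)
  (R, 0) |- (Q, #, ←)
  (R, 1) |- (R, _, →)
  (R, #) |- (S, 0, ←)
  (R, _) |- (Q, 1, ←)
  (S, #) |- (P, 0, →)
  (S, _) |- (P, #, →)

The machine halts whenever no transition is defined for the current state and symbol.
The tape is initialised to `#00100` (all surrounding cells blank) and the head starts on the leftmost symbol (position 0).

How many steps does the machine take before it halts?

5

state=P head=0 tape=_[#]00100   (P,#)→(S,#,←)
state=S head=-1 tape=[_]#00100   (S,_)→(P,#,→)
state=P head=0 tape=#[#]00100   (P,#)→(S,#,←)
state=S head=-1 tape=[#]#00100   (S,#)→(P,0,→)
state=P head=0 tape=0[#]00100   (P,#)→(S,#,←)
state=S head=-1 tape=[0]#00100
M halts after 5 transitions.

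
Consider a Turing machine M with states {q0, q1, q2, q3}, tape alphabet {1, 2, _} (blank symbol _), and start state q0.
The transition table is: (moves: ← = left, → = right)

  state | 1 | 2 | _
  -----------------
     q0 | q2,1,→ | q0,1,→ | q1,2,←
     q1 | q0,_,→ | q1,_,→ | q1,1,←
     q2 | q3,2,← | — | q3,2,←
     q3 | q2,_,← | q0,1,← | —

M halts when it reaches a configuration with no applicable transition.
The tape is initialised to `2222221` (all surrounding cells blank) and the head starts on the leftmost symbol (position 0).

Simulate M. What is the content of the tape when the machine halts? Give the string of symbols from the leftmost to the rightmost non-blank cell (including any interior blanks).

q0 | __[2]222221_   read 2 → write 1, move →, go to q0
q0 | __1[2]22221_   read 2 → write 1, move →, go to q0
q0 | __11[2]2221_   read 2 → write 1, move →, go to q0
q0 | __111[2]221_   read 2 → write 1, move →, go to q0
q0 | __1111[2]21_   read 2 → write 1, move →, go to q0
q0 | __11111[2]1_   read 2 → write 1, move →, go to q0
q0 | __111111[1]_   read 1 → write 1, move →, go to q2
q2 | __1111111[_]   read _ → write 2, move ←, go to q3
q3 | __111111[1]2   read 1 → write _, move ←, go to q2
q2 | __11111[1]_2   read 1 → write 2, move ←, go to q3
q3 | __1111[1]2_2   read 1 → write _, move ←, go to q2
q2 | __111[1]_2_2   read 1 → write 2, move ←, go to q3
q3 | __11[1]2_2_2   read 1 → write _, move ←, go to q2
q2 | __1[1]_2_2_2   read 1 → write 2, move ←, go to q3
q3 | __[1]2_2_2_2   read 1 → write _, move ←, go to q2
q2 | _[_]_2_2_2_2   read _ → write 2, move ←, go to q3
q3 | [_]2_2_2_2_2
The non-blank tape span at halt is 2_2_2_2_2.

2_2_2_2_2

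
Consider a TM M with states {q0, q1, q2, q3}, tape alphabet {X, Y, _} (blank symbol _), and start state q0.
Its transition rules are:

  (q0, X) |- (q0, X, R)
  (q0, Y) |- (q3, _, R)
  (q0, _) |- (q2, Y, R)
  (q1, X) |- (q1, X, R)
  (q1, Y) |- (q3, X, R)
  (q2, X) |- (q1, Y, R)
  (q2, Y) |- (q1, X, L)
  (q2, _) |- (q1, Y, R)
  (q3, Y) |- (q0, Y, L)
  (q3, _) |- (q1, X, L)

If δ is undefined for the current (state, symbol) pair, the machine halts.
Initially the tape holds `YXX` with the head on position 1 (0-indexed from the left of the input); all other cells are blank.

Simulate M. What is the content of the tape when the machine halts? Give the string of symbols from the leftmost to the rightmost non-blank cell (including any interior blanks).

YXXYY

state=q0 head=1 tape=Y[X]X___   (q0,X)→(q0,X,R)
state=q0 head=2 tape=YX[X]___   (q0,X)→(q0,X,R)
state=q0 head=3 tape=YXX[_]__   (q0,_)→(q2,Y,R)
state=q2 head=4 tape=YXXY[_]_   (q2,_)→(q1,Y,R)
state=q1 head=5 tape=YXXYY[_]
The non-blank tape span at halt is YXXYY.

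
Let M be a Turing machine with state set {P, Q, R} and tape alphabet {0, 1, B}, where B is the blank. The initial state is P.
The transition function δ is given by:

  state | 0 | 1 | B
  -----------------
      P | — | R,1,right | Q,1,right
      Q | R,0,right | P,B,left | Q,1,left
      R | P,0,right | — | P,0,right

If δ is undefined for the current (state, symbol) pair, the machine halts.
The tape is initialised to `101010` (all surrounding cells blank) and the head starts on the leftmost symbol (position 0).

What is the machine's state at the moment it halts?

P | [1]01010BB   read 1 → write 1, move right, go to R
R | 1[0]1010BB   read 0 → write 0, move right, go to P
P | 10[1]010BB   read 1 → write 1, move right, go to R
R | 101[0]10BB   read 0 → write 0, move right, go to P
P | 1010[1]0BB   read 1 → write 1, move right, go to R
R | 10101[0]BB   read 0 → write 0, move right, go to P
P | 101010[B]B   read B → write 1, move right, go to Q
Q | 1010101[B]   read B → write 1, move left, go to Q
Q | 101010[1]1   read 1 → write B, move left, go to P
P | 10101[0]B1
No transition is defined for (P, 0); M halts in state P.

P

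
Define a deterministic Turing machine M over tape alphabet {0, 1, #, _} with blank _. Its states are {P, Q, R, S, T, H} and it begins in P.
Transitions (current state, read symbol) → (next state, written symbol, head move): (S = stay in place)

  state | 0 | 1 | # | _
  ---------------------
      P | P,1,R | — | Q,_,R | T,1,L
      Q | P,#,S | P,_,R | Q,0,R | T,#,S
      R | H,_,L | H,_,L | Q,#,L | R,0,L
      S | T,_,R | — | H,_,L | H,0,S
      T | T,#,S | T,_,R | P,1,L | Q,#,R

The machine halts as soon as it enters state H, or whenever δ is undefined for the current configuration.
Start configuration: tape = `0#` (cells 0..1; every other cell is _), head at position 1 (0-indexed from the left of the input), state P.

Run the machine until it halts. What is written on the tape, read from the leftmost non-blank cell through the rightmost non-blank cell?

P | __0[#]_   read # → write _, move R, go to Q
Q | __0_[_]   read _ → write #, move S, go to T
T | __0_[#]   read # → write 1, move L, go to P
P | __0[_]1   read _ → write 1, move L, go to T
T | __[0]11   read 0 → write #, move S, go to T
T | __[#]11   read # → write 1, move L, go to P
P | _[_]111   read _ → write 1, move L, go to T
T | [_]1111   read _ → write #, move R, go to Q
Q | #[1]111   read 1 → write _, move R, go to P
P | #_[1]11
The non-blank tape span at halt is #_111.

#_111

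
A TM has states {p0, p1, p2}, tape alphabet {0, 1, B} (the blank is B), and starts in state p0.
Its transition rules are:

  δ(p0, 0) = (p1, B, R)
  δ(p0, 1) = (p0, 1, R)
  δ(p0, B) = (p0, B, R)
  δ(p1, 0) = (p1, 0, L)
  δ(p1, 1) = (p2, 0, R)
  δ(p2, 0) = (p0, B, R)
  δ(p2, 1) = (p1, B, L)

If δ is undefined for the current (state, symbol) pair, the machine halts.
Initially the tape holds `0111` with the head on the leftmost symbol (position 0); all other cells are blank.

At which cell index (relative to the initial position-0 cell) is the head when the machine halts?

0

p0 | [0]111   read 0 → write B, move R, go to p1
p1 | B[1]11   read 1 → write 0, move R, go to p2
p2 | B0[1]1   read 1 → write B, move L, go to p1
p1 | B[0]B1   read 0 → write 0, move L, go to p1
p1 | [B]0B1
At halt the head is at cell 0.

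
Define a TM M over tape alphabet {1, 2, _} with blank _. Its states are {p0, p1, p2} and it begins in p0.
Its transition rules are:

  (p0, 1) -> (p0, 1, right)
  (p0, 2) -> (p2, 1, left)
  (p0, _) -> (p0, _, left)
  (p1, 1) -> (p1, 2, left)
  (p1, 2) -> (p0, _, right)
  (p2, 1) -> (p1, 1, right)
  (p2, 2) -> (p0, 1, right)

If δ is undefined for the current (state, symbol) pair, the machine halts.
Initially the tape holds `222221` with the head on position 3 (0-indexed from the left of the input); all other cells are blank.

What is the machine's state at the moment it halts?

p2

state=p0 head=3 tape=222[2]21   (p0,2)→(p2,1,left)
state=p2 head=2 tape=22[2]121   (p2,2)→(p0,1,right)
state=p0 head=3 tape=221[1]21   (p0,1)→(p0,1,right)
state=p0 head=4 tape=2211[2]1   (p0,2)→(p2,1,left)
state=p2 head=3 tape=221[1]11   (p2,1)→(p1,1,right)
state=p1 head=4 tape=2211[1]1   (p1,1)→(p1,2,left)
state=p1 head=3 tape=221[1]21   (p1,1)→(p1,2,left)
state=p1 head=2 tape=22[1]221   (p1,1)→(p1,2,left)
state=p1 head=1 tape=2[2]2221   (p1,2)→(p0,_,right)
state=p0 head=2 tape=2_[2]221   (p0,2)→(p2,1,left)
state=p2 head=1 tape=2[_]1221
No transition is defined for (p2, _); M halts in state p2.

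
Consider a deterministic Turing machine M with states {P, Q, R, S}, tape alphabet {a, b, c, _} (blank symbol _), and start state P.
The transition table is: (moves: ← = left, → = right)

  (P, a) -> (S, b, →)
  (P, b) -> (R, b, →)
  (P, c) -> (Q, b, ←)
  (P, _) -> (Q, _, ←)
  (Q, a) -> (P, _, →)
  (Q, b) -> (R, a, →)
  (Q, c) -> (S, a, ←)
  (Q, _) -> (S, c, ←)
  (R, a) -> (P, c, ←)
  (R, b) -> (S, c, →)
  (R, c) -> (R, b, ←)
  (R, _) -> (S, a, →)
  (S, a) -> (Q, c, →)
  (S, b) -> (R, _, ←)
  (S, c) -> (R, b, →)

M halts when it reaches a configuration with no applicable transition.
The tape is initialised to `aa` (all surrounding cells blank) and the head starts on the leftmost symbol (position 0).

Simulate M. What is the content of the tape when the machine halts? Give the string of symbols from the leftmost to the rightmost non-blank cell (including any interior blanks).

P | ____[a]a_   read a → write b, move →, go to S
S | ____b[a]_   read a → write c, move →, go to Q
Q | ____bc[_]   read _ → write c, move ←, go to S
S | ____b[c]c   read c → write b, move →, go to R
R | ____bb[c]   read c → write b, move ←, go to R
R | ____b[b]b   read b → write c, move →, go to S
S | ____bc[b]   read b → write _, move ←, go to R
R | ____b[c]_   read c → write b, move ←, go to R
R | ____[b]b_   read b → write c, move →, go to S
S | ____c[b]_   read b → write _, move ←, go to R
R | ____[c]__   read c → write b, move ←, go to R
R | ___[_]b__   read _ → write a, move →, go to S
S | ___a[b]__   read b → write _, move ←, go to R
R | ___[a]___   read a → write c, move ←, go to P
P | __[_]c___   read _ → write _, move ←, go to Q
Q | _[_]_c___   read _ → write c, move ←, go to S
S | [_]c_c___
The non-blank tape span at halt is c_c.

c_c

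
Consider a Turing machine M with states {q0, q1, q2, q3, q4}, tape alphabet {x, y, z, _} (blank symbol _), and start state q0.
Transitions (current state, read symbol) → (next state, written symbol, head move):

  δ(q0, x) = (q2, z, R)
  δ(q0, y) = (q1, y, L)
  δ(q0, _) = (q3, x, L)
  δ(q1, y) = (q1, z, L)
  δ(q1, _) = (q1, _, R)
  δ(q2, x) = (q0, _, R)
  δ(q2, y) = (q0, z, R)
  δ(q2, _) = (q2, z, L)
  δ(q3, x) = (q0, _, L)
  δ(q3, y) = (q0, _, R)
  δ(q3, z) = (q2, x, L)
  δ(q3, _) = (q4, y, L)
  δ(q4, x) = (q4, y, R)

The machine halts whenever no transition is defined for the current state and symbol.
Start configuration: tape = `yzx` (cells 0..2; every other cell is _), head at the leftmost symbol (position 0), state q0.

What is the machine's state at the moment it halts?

q1

state=q0 head=0 tape=_[y]zx   (q0,y)→(q1,y,L)
state=q1 head=-1 tape=[_]yzx   (q1,_)→(q1,_,R)
state=q1 head=0 tape=_[y]zx   (q1,y)→(q1,z,L)
state=q1 head=-1 tape=[_]zzx   (q1,_)→(q1,_,R)
state=q1 head=0 tape=_[z]zx
No transition is defined for (q1, z); M halts in state q1.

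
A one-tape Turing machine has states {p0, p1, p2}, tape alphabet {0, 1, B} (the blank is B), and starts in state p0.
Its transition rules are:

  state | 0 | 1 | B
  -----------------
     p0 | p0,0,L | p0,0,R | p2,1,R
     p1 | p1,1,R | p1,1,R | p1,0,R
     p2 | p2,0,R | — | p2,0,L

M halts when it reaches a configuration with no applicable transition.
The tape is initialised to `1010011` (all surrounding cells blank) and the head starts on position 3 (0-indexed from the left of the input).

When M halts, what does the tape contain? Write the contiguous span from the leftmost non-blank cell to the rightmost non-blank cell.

10000011

state=p0 head=3 tape=B101[0]011   (p0,0)→(p0,0,L)
state=p0 head=2 tape=B10[1]0011   (p0,1)→(p0,0,R)
state=p0 head=3 tape=B100[0]011   (p0,0)→(p0,0,L)
state=p0 head=2 tape=B10[0]0011   (p0,0)→(p0,0,L)
state=p0 head=1 tape=B1[0]00011   (p0,0)→(p0,0,L)
state=p0 head=0 tape=B[1]000011   (p0,1)→(p0,0,R)
state=p0 head=1 tape=B0[0]00011   (p0,0)→(p0,0,L)
state=p0 head=0 tape=B[0]000011   (p0,0)→(p0,0,L)
state=p0 head=-1 tape=[B]0000011   (p0,B)→(p2,1,R)
state=p2 head=0 tape=1[0]000011   (p2,0)→(p2,0,R)
state=p2 head=1 tape=10[0]00011   (p2,0)→(p2,0,R)
state=p2 head=2 tape=100[0]0011   (p2,0)→(p2,0,R)
state=p2 head=3 tape=1000[0]011   (p2,0)→(p2,0,R)
state=p2 head=4 tape=10000[0]11   (p2,0)→(p2,0,R)
state=p2 head=5 tape=100000[1]1
The non-blank tape span at halt is 10000011.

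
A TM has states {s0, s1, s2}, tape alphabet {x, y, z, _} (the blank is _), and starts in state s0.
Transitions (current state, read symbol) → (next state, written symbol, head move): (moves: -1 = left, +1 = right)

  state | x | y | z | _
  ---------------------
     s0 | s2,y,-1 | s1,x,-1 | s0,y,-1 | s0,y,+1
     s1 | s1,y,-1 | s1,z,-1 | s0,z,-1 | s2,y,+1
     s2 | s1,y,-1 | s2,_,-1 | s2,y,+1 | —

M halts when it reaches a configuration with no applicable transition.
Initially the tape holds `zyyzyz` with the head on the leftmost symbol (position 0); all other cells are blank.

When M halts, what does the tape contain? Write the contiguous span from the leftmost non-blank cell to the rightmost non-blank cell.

s0 | ____[z]yyzyz   read z → write y, move -1, go to s0
s0 | ___[_]yyyzyz   read _ → write y, move +1, go to s0
s0 | ___y[y]yyzyz   read y → write x, move -1, go to s1
s1 | ___[y]xyyzyz   read y → write z, move -1, go to s1
s1 | __[_]zxyyzyz   read _ → write y, move +1, go to s2
s2 | __y[z]xyyzyz   read z → write y, move +1, go to s2
s2 | __yy[x]yyzyz   read x → write y, move -1, go to s1
s1 | __y[y]yyyzyz   read y → write z, move -1, go to s1
s1 | __[y]zyyyzyz   read y → write z, move -1, go to s1
s1 | _[_]zzyyyzyz   read _ → write y, move +1, go to s2
s2 | _y[z]zyyyzyz   read z → write y, move +1, go to s2
s2 | _yy[z]yyyzyz   read z → write y, move +1, go to s2
s2 | _yyy[y]yyzyz   read y → write _, move -1, go to s2
s2 | _yy[y]_yyzyz   read y → write _, move -1, go to s2
s2 | _y[y]__yyzyz   read y → write _, move -1, go to s2
s2 | _[y]___yyzyz   read y → write _, move -1, go to s2
s2 | [_]____yyzyz
The non-blank tape span at halt is yyzyz.

yyzyz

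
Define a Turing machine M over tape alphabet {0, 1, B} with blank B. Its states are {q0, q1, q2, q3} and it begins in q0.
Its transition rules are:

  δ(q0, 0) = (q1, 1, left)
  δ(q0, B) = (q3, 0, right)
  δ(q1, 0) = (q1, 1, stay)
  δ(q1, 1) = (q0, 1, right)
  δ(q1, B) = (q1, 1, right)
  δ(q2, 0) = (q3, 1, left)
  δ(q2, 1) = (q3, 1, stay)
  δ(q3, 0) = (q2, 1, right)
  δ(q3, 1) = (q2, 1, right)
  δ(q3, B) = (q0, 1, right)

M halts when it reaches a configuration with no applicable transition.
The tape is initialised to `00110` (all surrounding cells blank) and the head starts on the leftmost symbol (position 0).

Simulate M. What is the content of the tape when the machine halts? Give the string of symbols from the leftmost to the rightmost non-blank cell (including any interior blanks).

q0 | B[0]0110   read 0 → write 1, move left, go to q1
q1 | [B]10110   read B → write 1, move right, go to q1
q1 | 1[1]0110   read 1 → write 1, move right, go to q0
q0 | 11[0]110   read 0 → write 1, move left, go to q1
q1 | 1[1]1110   read 1 → write 1, move right, go to q0
q0 | 11[1]110
The non-blank tape span at halt is 111110.

111110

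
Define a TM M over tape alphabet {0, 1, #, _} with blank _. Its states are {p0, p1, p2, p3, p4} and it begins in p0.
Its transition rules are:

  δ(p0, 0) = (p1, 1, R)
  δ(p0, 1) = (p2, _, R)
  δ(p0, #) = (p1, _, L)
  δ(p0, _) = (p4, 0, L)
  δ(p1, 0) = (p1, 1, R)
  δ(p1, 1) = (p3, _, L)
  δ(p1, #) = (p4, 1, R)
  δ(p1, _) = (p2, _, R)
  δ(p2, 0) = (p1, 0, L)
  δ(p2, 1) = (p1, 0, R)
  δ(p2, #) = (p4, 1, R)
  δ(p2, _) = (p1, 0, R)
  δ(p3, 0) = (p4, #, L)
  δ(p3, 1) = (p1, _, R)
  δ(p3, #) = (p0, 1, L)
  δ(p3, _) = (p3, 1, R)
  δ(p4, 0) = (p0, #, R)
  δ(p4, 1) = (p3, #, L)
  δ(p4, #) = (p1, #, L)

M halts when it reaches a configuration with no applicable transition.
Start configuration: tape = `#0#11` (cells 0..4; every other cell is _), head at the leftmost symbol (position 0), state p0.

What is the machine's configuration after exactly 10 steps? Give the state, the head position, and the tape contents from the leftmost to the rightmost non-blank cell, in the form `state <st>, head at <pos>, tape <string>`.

state p1, head at 4, tape 01__#

p0 | _[#]0#11   read # → write _, move L, go to p1
p1 | [_]_0#11   read _ → write _, move R, go to p2
p2 | _[_]0#11   read _ → write 0, move R, go to p1
p1 | _0[0]#11   read 0 → write 1, move R, go to p1
p1 | _01[#]11   read # → write 1, move R, go to p4
p4 | _011[1]1   read 1 → write #, move L, go to p3
p3 | _01[1]#1   read 1 → write _, move R, go to p1
p1 | _01_[#]1   read # → write 1, move R, go to p4
p4 | _01_1[1]   read 1 → write #, move L, go to p3
p3 | _01_[1]#   read 1 → write _, move R, go to p1
p1 | _01__[#]
After 10 steps: state p1, head at 4, tape 01__#.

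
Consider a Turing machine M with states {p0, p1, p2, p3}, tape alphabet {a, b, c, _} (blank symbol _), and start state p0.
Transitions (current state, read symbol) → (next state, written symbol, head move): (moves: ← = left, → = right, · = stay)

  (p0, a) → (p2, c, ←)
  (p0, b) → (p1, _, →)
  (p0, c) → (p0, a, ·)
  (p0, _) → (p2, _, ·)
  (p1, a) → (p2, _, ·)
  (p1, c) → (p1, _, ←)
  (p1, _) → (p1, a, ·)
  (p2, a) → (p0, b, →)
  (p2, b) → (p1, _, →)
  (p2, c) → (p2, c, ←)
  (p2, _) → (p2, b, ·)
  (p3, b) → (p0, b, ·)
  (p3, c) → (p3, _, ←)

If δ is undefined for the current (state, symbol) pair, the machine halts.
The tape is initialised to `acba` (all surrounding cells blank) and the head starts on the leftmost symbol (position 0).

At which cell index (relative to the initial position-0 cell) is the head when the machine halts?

p0 | _[a]cba   read a → write c, move ←, go to p2
p2 | [_]ccba   read _ → write b, move ·, go to p2
p2 | [b]ccba   read b → write _, move →, go to p1
p1 | _[c]cba   read c → write _, move ←, go to p1
p1 | [_]_cba   read _ → write a, move ·, go to p1
p1 | [a]_cba   read a → write _, move ·, go to p2
p2 | [_]_cba   read _ → write b, move ·, go to p2
p2 | [b]_cba   read b → write _, move →, go to p1
p1 | _[_]cba   read _ → write a, move ·, go to p1
p1 | _[a]cba   read a → write _, move ·, go to p2
p2 | _[_]cba   read _ → write b, move ·, go to p2
p2 | _[b]cba   read b → write _, move →, go to p1
p1 | __[c]ba   read c → write _, move ←, go to p1
p1 | _[_]_ba   read _ → write a, move ·, go to p1
p1 | _[a]_ba   read a → write _, move ·, go to p2
p2 | _[_]_ba   read _ → write b, move ·, go to p2
p2 | _[b]_ba   read b → write _, move →, go to p1
p1 | __[_]ba   read _ → write a, move ·, go to p1
p1 | __[a]ba   read a → write _, move ·, go to p2
p2 | __[_]ba   read _ → write b, move ·, go to p2
p2 | __[b]ba   read b → write _, move →, go to p1
p1 | ___[b]a
At halt the head is at cell 2.

2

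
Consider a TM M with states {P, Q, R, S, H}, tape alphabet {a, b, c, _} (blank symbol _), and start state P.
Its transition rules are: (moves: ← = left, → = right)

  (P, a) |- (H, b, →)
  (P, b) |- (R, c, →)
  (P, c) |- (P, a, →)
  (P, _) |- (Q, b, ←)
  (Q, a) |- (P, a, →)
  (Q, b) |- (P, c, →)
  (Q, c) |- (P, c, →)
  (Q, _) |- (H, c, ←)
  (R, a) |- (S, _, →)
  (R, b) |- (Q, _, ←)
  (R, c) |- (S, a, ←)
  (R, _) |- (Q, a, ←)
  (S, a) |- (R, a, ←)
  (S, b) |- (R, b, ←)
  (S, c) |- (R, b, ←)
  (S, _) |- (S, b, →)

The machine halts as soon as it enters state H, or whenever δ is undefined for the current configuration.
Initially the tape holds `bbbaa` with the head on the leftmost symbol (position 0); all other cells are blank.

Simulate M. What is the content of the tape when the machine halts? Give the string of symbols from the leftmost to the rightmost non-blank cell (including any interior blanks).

P | [b]bbaa   read b → write c, move →, go to R
R | c[b]baa   read b → write _, move ←, go to Q
Q | [c]_baa   read c → write c, move →, go to P
P | c[_]baa   read _ → write b, move ←, go to Q
Q | [c]bbaa   read c → write c, move →, go to P
P | c[b]baa   read b → write c, move →, go to R
R | cc[b]aa   read b → write _, move ←, go to Q
Q | c[c]_aa   read c → write c, move →, go to P
P | cc[_]aa   read _ → write b, move ←, go to Q
Q | c[c]baa   read c → write c, move →, go to P
P | cc[b]aa   read b → write c, move →, go to R
R | ccc[a]a   read a → write _, move →, go to S
S | ccc_[a]   read a → write a, move ←, go to R
R | ccc[_]a   read _ → write a, move ←, go to Q
Q | cc[c]aa   read c → write c, move →, go to P
P | ccc[a]a   read a → write b, move →, go to H
H | cccb[a]
The non-blank tape span at halt is cccba.

cccba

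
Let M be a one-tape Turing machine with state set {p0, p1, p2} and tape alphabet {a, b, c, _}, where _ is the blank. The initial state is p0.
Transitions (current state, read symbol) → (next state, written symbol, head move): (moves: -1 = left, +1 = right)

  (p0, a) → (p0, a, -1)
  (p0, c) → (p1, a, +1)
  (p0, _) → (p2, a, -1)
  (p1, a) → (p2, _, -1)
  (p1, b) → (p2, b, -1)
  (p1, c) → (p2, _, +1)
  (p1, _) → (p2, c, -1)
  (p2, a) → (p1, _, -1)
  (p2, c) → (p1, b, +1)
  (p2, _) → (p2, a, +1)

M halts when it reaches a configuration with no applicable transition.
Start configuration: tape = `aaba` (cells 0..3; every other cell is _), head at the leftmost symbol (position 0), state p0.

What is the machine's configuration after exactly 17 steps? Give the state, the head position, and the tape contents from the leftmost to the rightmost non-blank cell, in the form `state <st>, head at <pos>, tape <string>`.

state=p0 head=0 tape=____[a]aba   (p0,a)→(p0,a,-1)
state=p0 head=-1 tape=___[_]aaba   (p0,_)→(p2,a,-1)
state=p2 head=-2 tape=__[_]aaaba   (p2,_)→(p2,a,+1)
state=p2 head=-1 tape=__a[a]aaba   (p2,a)→(p1,_,-1)
state=p1 head=-2 tape=__[a]_aaba   (p1,a)→(p2,_,-1)
state=p2 head=-3 tape=_[_]__aaba   (p2,_)→(p2,a,+1)
state=p2 head=-2 tape=_a[_]_aaba   (p2,_)→(p2,a,+1)
state=p2 head=-1 tape=_aa[_]aaba   (p2,_)→(p2,a,+1)
state=p2 head=0 tape=_aaa[a]aba   (p2,a)→(p1,_,-1)
state=p1 head=-1 tape=_aa[a]_aba   (p1,a)→(p2,_,-1)
state=p2 head=-2 tape=_a[a]__aba   (p2,a)→(p1,_,-1)
state=p1 head=-3 tape=_[a]___aba   (p1,a)→(p2,_,-1)
state=p2 head=-4 tape=[_]____aba   (p2,_)→(p2,a,+1)
state=p2 head=-3 tape=a[_]___aba   (p2,_)→(p2,a,+1)
state=p2 head=-2 tape=aa[_]__aba   (p2,_)→(p2,a,+1)
state=p2 head=-1 tape=aaa[_]_aba   (p2,_)→(p2,a,+1)
state=p2 head=0 tape=aaaa[_]aba   (p2,_)→(p2,a,+1)
state=p2 head=1 tape=aaaaa[a]ba
After 17 steps: state p2, head at 1, tape aaaaaaba.

state p2, head at 1, tape aaaaaaba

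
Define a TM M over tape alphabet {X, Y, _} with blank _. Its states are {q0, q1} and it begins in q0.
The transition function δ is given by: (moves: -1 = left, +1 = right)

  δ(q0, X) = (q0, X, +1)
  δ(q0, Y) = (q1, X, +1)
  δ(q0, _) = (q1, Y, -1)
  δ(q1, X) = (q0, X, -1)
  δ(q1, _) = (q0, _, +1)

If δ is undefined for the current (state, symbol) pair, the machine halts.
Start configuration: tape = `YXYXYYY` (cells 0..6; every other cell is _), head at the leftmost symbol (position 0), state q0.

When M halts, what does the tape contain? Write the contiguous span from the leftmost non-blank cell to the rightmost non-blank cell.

state=q0 head=0 tape=[Y]XYXYYY   (q0,Y)→(q1,X,+1)
state=q1 head=1 tape=X[X]YXYYY   (q1,X)→(q0,X,-1)
state=q0 head=0 tape=[X]XYXYYY   (q0,X)→(q0,X,+1)
state=q0 head=1 tape=X[X]YXYYY   (q0,X)→(q0,X,+1)
state=q0 head=2 tape=XX[Y]XYYY   (q0,Y)→(q1,X,+1)
state=q1 head=3 tape=XXX[X]YYY   (q1,X)→(q0,X,-1)
state=q0 head=2 tape=XX[X]XYYY   (q0,X)→(q0,X,+1)
state=q0 head=3 tape=XXX[X]YYY   (q0,X)→(q0,X,+1)
state=q0 head=4 tape=XXXX[Y]YY   (q0,Y)→(q1,X,+1)
state=q1 head=5 tape=XXXXX[Y]Y
The non-blank tape span at halt is XXXXXYY.

XXXXXYY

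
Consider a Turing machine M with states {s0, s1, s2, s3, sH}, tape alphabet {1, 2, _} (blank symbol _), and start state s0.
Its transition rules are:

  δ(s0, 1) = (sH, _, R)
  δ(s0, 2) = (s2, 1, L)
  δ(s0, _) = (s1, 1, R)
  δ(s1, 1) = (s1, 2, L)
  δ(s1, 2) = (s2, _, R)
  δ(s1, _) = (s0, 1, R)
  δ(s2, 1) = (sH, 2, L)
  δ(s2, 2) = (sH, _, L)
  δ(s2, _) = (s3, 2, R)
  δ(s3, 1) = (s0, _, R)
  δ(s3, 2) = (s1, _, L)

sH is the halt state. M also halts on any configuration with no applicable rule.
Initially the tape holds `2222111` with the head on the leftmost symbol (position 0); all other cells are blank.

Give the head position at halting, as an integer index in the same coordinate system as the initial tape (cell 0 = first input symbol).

5

state=s0 head=0 tape=_[2]222111   (s0,2)→(s2,1,L)
state=s2 head=-1 tape=[_]1222111   (s2,_)→(s3,2,R)
state=s3 head=0 tape=2[1]222111   (s3,1)→(s0,_,R)
state=s0 head=1 tape=2_[2]22111   (s0,2)→(s2,1,L)
state=s2 head=0 tape=2[_]122111   (s2,_)→(s3,2,R)
state=s3 head=1 tape=22[1]22111   (s3,1)→(s0,_,R)
state=s0 head=2 tape=22_[2]2111   (s0,2)→(s2,1,L)
state=s2 head=1 tape=22[_]12111   (s2,_)→(s3,2,R)
state=s3 head=2 tape=222[1]2111   (s3,1)→(s0,_,R)
state=s0 head=3 tape=222_[2]111   (s0,2)→(s2,1,L)
state=s2 head=2 tape=222[_]1111   (s2,_)→(s3,2,R)
state=s3 head=3 tape=2222[1]111   (s3,1)→(s0,_,R)
state=s0 head=4 tape=2222_[1]11   (s0,1)→(sH,_,R)
state=sH head=5 tape=2222__[1]1
At halt the head is at cell 5.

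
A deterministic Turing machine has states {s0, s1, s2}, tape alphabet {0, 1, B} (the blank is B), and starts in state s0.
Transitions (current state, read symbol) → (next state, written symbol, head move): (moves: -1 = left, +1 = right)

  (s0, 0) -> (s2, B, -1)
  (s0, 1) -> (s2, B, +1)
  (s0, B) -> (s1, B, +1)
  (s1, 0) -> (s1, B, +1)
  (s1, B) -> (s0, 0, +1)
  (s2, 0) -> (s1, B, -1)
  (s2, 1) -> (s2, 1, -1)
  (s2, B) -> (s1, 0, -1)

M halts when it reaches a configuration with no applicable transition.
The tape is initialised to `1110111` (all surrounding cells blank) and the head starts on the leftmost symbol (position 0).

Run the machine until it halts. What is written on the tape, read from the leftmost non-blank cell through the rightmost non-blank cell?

s0 | BB[1]110111   read 1 → write B, move +1, go to s2
s2 | BBB[1]10111   read 1 → write 1, move -1, go to s2
s2 | BB[B]110111   read B → write 0, move -1, go to s1
s1 | B[B]0110111   read B → write 0, move +1, go to s0
s0 | B0[0]110111   read 0 → write B, move -1, go to s2
s2 | B[0]B110111   read 0 → write B, move -1, go to s1
s1 | [B]BB110111   read B → write 0, move +1, go to s0
s0 | 0[B]B110111   read B → write B, move +1, go to s1
s1 | 0B[B]110111   read B → write 0, move +1, go to s0
s0 | 0B0[1]10111   read 1 → write B, move +1, go to s2
s2 | 0B0B[1]0111   read 1 → write 1, move -1, go to s2
s2 | 0B0[B]10111   read B → write 0, move -1, go to s1
s1 | 0B[0]010111   read 0 → write B, move +1, go to s1
s1 | 0BB[0]10111   read 0 → write B, move +1, go to s1
s1 | 0BBB[1]0111
The non-blank tape span at halt is 0BBB10111.

0BBB10111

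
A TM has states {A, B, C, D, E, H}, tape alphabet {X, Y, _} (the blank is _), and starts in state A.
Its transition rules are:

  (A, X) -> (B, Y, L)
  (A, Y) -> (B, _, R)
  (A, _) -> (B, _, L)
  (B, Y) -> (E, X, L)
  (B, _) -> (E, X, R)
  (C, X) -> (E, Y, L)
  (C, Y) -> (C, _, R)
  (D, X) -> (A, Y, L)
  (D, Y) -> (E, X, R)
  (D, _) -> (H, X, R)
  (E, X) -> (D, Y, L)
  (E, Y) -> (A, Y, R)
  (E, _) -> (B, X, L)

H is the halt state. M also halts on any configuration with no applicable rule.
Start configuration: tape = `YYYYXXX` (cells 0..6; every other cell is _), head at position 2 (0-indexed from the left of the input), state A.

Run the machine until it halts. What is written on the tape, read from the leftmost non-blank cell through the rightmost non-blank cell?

state=A head=2 tape=____YY[Y]YXXX   (A,Y)→(B,_,R)
state=B head=3 tape=____YY_[Y]XXX   (B,Y)→(E,X,L)
state=E head=2 tape=____YY[_]XXXX   (E,_)→(B,X,L)
state=B head=1 tape=____Y[Y]XXXXX   (B,Y)→(E,X,L)
state=E head=0 tape=____[Y]XXXXXX   (E,Y)→(A,Y,R)
state=A head=1 tape=____Y[X]XXXXX   (A,X)→(B,Y,L)
state=B head=0 tape=____[Y]YXXXXX   (B,Y)→(E,X,L)
state=E head=-1 tape=___[_]XYXXXXX   (E,_)→(B,X,L)
state=B head=-2 tape=__[_]XXYXXXXX   (B,_)→(E,X,R)
state=E head=-1 tape=__X[X]XYXXXXX   (E,X)→(D,Y,L)
state=D head=-2 tape=__[X]YXYXXXXX   (D,X)→(A,Y,L)
state=A head=-3 tape=_[_]YYXYXXXXX   (A,_)→(B,_,L)
state=B head=-4 tape=[_]_YYXYXXXXX   (B,_)→(E,X,R)
state=E head=-3 tape=X[_]YYXYXXXXX   (E,_)→(B,X,L)
state=B head=-4 tape=[X]XYYXYXXXXX
The non-blank tape span at halt is XXYYXYXXXXX.

XXYYXYXXXXX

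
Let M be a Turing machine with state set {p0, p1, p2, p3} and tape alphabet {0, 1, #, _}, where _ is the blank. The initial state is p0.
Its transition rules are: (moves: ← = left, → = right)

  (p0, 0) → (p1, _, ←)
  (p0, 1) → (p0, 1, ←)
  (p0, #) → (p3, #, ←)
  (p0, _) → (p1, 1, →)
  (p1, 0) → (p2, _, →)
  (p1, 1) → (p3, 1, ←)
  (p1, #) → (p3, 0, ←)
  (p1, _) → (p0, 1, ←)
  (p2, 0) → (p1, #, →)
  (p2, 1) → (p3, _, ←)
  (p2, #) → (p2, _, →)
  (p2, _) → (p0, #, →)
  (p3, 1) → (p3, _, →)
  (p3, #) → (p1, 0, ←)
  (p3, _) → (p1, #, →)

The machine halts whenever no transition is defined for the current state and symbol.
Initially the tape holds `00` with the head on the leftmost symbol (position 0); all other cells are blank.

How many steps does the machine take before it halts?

state=p0 head=0 tape=____[0]0___   (p0,0)→(p1,_,←)
state=p1 head=-1 tape=___[_]_0___   (p1,_)→(p0,1,←)
state=p0 head=-2 tape=__[_]1_0___   (p0,_)→(p1,1,→)
state=p1 head=-1 tape=__1[1]_0___   (p1,1)→(p3,1,←)
state=p3 head=-2 tape=__[1]1_0___   (p3,1)→(p3,_,→)
state=p3 head=-1 tape=___[1]_0___   (p3,1)→(p3,_,→)
state=p3 head=0 tape=____[_]0___   (p3,_)→(p1,#,→)
state=p1 head=1 tape=____#[0]___   (p1,0)→(p2,_,→)
state=p2 head=2 tape=____#_[_]__   (p2,_)→(p0,#,→)
state=p0 head=3 tape=____#_#[_]_   (p0,_)→(p1,1,→)
state=p1 head=4 tape=____#_#1[_]   (p1,_)→(p0,1,←)
state=p0 head=3 tape=____#_#[1]1   (p0,1)→(p0,1,←)
state=p0 head=2 tape=____#_[#]11   (p0,#)→(p3,#,←)
state=p3 head=1 tape=____#[_]#11   (p3,_)→(p1,#,→)
state=p1 head=2 tape=____##[#]11   (p1,#)→(p3,0,←)
state=p3 head=1 tape=____#[#]011   (p3,#)→(p1,0,←)
state=p1 head=0 tape=____[#]0011   (p1,#)→(p3,0,←)
state=p3 head=-1 tape=___[_]00011   (p3,_)→(p1,#,→)
state=p1 head=0 tape=___#[0]0011   (p1,0)→(p2,_,→)
state=p2 head=1 tape=___#_[0]011   (p2,0)→(p1,#,→)
state=p1 head=2 tape=___#_#[0]11   (p1,0)→(p2,_,→)
state=p2 head=3 tape=___#_#_[1]1   (p2,1)→(p3,_,←)
state=p3 head=2 tape=___#_#[_]_1   (p3,_)→(p1,#,→)
state=p1 head=3 tape=___#_##[_]1   (p1,_)→(p0,1,←)
state=p0 head=2 tape=___#_#[#]11   (p0,#)→(p3,#,←)
state=p3 head=1 tape=___#_[#]#11   (p3,#)→(p1,0,←)
state=p1 head=0 tape=___#[_]0#11   (p1,_)→(p0,1,←)
state=p0 head=-1 tape=___[#]10#11   (p0,#)→(p3,#,←)
state=p3 head=-2 tape=__[_]#10#11   (p3,_)→(p1,#,→)
state=p1 head=-1 tape=__#[#]10#11   (p1,#)→(p3,0,←)
state=p3 head=-2 tape=__[#]010#11   (p3,#)→(p1,0,←)
state=p1 head=-3 tape=_[_]0010#11   (p1,_)→(p0,1,←)
state=p0 head=-4 tape=[_]10010#11   (p0,_)→(p1,1,→)
state=p1 head=-3 tape=1[1]0010#11   (p1,1)→(p3,1,←)
state=p3 head=-4 tape=[1]10010#11   (p3,1)→(p3,_,→)
state=p3 head=-3 tape=_[1]0010#11   (p3,1)→(p3,_,→)
state=p3 head=-2 tape=__[0]010#11
M halts after 36 transitions.

36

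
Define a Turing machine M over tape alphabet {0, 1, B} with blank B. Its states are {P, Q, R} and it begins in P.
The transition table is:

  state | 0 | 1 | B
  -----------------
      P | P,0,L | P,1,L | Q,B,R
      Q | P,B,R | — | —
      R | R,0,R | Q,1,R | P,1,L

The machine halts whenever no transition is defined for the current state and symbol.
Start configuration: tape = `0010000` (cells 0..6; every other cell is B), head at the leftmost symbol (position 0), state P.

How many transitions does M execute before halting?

state=P head=0 tape=B[0]010000   (P,0)→(P,0,L)
state=P head=-1 tape=[B]0010000   (P,B)→(Q,B,R)
state=Q head=0 tape=B[0]010000   (Q,0)→(P,B,R)
state=P head=1 tape=BB[0]10000   (P,0)→(P,0,L)
state=P head=0 tape=B[B]010000   (P,B)→(Q,B,R)
state=Q head=1 tape=BB[0]10000   (Q,0)→(P,B,R)
state=P head=2 tape=BBB[1]0000   (P,1)→(P,1,L)
state=P head=1 tape=BB[B]10000   (P,B)→(Q,B,R)
state=Q head=2 tape=BBB[1]0000
M halts after 8 transitions.

8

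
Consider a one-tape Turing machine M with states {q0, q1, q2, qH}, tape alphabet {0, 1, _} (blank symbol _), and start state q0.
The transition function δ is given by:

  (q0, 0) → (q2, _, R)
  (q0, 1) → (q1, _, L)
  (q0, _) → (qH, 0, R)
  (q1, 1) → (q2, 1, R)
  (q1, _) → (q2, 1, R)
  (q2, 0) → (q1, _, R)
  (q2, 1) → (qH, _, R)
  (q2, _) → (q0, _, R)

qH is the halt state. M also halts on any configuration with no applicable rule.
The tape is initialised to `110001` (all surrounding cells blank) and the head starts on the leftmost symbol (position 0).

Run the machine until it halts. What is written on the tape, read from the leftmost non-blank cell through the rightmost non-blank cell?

q0 | _[1]10001   read 1 → write _, move L, go to q1
q1 | [_]_10001   read _ → write 1, move R, go to q2
q2 | 1[_]10001   read _ → write _, move R, go to q0
q0 | 1_[1]0001   read 1 → write _, move L, go to q1
q1 | 1[_]_0001   read _ → write 1, move R, go to q2
q2 | 11[_]0001   read _ → write _, move R, go to q0
q0 | 11_[0]001   read 0 → write _, move R, go to q2
q2 | 11__[0]01   read 0 → write _, move R, go to q1
q1 | 11___[0]1
The non-blank tape span at halt is 11___01.

11___01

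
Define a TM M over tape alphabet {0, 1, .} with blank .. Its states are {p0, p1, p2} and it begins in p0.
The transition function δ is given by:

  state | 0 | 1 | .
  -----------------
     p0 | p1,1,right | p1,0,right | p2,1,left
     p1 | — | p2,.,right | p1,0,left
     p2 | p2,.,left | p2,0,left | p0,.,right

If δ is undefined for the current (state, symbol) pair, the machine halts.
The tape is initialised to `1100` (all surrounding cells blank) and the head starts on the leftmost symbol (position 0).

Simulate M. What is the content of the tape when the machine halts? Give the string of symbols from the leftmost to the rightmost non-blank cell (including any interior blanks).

0.00

state=p0 head=0 tape=[1]100   (p0,1)→(p1,0,right)
state=p1 head=1 tape=0[1]00   (p1,1)→(p2,.,right)
state=p2 head=2 tape=0.[0]0   (p2,0)→(p2,.,left)
state=p2 head=1 tape=0[.].0   (p2,.)→(p0,.,right)
state=p0 head=2 tape=0.[.]0   (p0,.)→(p2,1,left)
state=p2 head=1 tape=0[.]10   (p2,.)→(p0,.,right)
state=p0 head=2 tape=0.[1]0   (p0,1)→(p1,0,right)
state=p1 head=3 tape=0.0[0]
The non-blank tape span at halt is 0.00.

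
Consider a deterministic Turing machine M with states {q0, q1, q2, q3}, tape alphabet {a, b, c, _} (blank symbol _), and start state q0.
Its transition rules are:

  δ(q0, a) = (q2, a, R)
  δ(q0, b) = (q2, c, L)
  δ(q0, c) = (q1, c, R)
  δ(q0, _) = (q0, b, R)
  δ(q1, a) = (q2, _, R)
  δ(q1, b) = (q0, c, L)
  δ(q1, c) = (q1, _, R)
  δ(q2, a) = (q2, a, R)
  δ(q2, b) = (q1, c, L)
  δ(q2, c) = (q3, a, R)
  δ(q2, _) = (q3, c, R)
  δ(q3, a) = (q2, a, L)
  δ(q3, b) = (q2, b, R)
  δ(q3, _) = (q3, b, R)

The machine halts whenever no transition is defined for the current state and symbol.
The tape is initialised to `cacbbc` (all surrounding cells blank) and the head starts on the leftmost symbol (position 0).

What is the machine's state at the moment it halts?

q3

state=q0 head=0 tape=[c]acbbc   (q0,c)→(q1,c,R)
state=q1 head=1 tape=c[a]cbbc   (q1,a)→(q2,_,R)
state=q2 head=2 tape=c_[c]bbc   (q2,c)→(q3,a,R)
state=q3 head=3 tape=c_a[b]bc   (q3,b)→(q2,b,R)
state=q2 head=4 tape=c_ab[b]c   (q2,b)→(q1,c,L)
state=q1 head=3 tape=c_a[b]cc   (q1,b)→(q0,c,L)
state=q0 head=2 tape=c_[a]ccc   (q0,a)→(q2,a,R)
state=q2 head=3 tape=c_a[c]cc   (q2,c)→(q3,a,R)
state=q3 head=4 tape=c_aa[c]c
No transition is defined for (q3, c); M halts in state q3.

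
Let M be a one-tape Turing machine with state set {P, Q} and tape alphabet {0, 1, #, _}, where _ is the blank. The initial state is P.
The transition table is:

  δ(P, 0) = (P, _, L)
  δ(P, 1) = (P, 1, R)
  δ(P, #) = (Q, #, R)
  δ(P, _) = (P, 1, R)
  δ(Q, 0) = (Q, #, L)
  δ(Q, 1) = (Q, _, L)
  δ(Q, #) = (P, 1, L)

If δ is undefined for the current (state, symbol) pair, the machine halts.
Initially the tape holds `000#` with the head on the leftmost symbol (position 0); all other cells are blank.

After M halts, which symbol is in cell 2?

state=P head=0 tape=_[0]00#_   (P,0)→(P,_,L)
state=P head=-1 tape=[_]_00#_   (P,_)→(P,1,R)
state=P head=0 tape=1[_]00#_   (P,_)→(P,1,R)
state=P head=1 tape=11[0]0#_   (P,0)→(P,_,L)
state=P head=0 tape=1[1]_0#_   (P,1)→(P,1,R)
state=P head=1 tape=11[_]0#_   (P,_)→(P,1,R)
state=P head=2 tape=111[0]#_   (P,0)→(P,_,L)
state=P head=1 tape=11[1]_#_   (P,1)→(P,1,R)
state=P head=2 tape=111[_]#_   (P,_)→(P,1,R)
state=P head=3 tape=1111[#]_   (P,#)→(Q,#,R)
state=Q head=4 tape=1111#[_]
Cell 2 holds 1 when M halts.

1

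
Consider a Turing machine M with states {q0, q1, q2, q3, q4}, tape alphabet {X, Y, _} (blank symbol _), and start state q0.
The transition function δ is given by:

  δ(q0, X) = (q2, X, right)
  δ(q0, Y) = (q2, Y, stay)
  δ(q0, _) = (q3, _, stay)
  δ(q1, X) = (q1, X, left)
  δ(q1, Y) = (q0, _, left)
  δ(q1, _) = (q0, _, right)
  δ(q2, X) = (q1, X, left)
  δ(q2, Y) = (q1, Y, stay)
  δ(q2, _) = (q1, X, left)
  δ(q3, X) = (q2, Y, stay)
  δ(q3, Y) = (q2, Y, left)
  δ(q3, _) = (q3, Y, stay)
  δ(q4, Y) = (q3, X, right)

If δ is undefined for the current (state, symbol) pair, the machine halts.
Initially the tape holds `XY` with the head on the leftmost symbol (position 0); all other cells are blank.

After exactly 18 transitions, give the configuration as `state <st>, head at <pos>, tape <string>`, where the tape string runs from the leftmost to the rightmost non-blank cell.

state q1, head at -1, tape XX

state=q0 head=0 tape=_[X]Y   (q0,X)→(q2,X,right)
state=q2 head=1 tape=_X[Y]   (q2,Y)→(q1,Y,stay)
state=q1 head=1 tape=_X[Y]   (q1,Y)→(q0,_,left)
state=q0 head=0 tape=_[X]_   (q0,X)→(q2,X,right)
state=q2 head=1 tape=_X[_]   (q2,_)→(q1,X,left)
state=q1 head=0 tape=_[X]X   (q1,X)→(q1,X,left)
state=q1 head=-1 tape=[_]XX   (q1,_)→(q0,_,right)
state=q0 head=0 tape=_[X]X   (q0,X)→(q2,X,right)
state=q2 head=1 tape=_X[X]   (q2,X)→(q1,X,left)
state=q1 head=0 tape=_[X]X   (q1,X)→(q1,X,left)
state=q1 head=-1 tape=[_]XX   (q1,_)→(q0,_,right)
state=q0 head=0 tape=_[X]X   (q0,X)→(q2,X,right)
state=q2 head=1 tape=_X[X]   (q2,X)→(q1,X,left)
state=q1 head=0 tape=_[X]X   (q1,X)→(q1,X,left)
state=q1 head=-1 tape=[_]XX   (q1,_)→(q0,_,right)
state=q0 head=0 tape=_[X]X   (q0,X)→(q2,X,right)
state=q2 head=1 tape=_X[X]   (q2,X)→(q1,X,left)
state=q1 head=0 tape=_[X]X   (q1,X)→(q1,X,left)
state=q1 head=-1 tape=[_]XX
After 18 steps: state q1, head at -1, tape XX.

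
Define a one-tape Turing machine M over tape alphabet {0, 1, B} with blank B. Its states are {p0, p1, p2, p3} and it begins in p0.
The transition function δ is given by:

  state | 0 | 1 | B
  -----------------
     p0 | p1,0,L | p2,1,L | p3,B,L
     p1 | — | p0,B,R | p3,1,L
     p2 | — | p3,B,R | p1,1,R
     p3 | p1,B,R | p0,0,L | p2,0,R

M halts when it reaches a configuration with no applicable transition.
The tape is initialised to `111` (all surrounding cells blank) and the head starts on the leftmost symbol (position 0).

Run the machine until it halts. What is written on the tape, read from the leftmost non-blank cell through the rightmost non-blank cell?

010101001

p0 | BBBB[1]11BB   read 1 → write 1, move L, go to p2
p2 | BBB[B]111BB   read B → write 1, move R, go to p1
p1 | BBB1[1]11BB   read 1 → write B, move R, go to p0
p0 | BBB1B[1]1BB   read 1 → write 1, move L, go to p2
p2 | BBB1[B]11BB   read B → write 1, move R, go to p1
p1 | BBB11[1]1BB   read 1 → write B, move R, go to p0
p0 | BBB11B[1]BB   read 1 → write 1, move L, go to p2
p2 | BBB11[B]1BB   read B → write 1, move R, go to p1
p1 | BBB111[1]BB   read 1 → write B, move R, go to p0
p0 | BBB111B[B]B   read B → write B, move L, go to p3
p3 | BBB111[B]BB   read B → write 0, move R, go to p2
p2 | BBB1110[B]B   read B → write 1, move R, go to p1
p1 | BBB11101[B]   read B → write 1, move L, go to p3
p3 | BBB1110[1]1   read 1 → write 0, move L, go to p0
p0 | BBB111[0]01   read 0 → write 0, move L, go to p1
p1 | BBB11[1]001   read 1 → write B, move R, go to p0
p0 | BBB11B[0]01   read 0 → write 0, move L, go to p1
p1 | BBB11[B]001   read B → write 1, move L, go to p3
p3 | BBB1[1]1001   read 1 → write 0, move L, go to p0
p0 | BBB[1]01001   read 1 → write 1, move L, go to p2
p2 | BB[B]101001   read B → write 1, move R, go to p1
p1 | BB1[1]01001   read 1 → write B, move R, go to p0
p0 | BB1B[0]1001   read 0 → write 0, move L, go to p1
p1 | BB1[B]01001   read B → write 1, move L, go to p3
p3 | BB[1]101001   read 1 → write 0, move L, go to p0
p0 | B[B]0101001   read B → write B, move L, go to p3
p3 | [B]B0101001   read B → write 0, move R, go to p2
p2 | 0[B]0101001   read B → write 1, move R, go to p1
p1 | 01[0]101001
The non-blank tape span at halt is 010101001.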